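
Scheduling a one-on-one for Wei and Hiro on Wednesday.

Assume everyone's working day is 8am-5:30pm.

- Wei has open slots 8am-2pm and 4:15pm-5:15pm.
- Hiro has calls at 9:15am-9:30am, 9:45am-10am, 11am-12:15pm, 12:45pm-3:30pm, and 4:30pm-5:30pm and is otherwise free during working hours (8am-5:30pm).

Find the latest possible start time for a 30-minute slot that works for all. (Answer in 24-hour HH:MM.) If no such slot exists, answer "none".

12:15

Hiro free within 08:00–17:30: 08:00–09:15, 09:30–09:45, 10:00–11:00, 12:15–12:45, 15:30–16:30.
Wei ∩ Hiro: 08:00–09:15, 09:30–09:45, 10:00–11:00, 12:15–12:45, 16:15–16:30.
Windows ≥ 30 min: 08:00–09:15, 10:00–11:00, 12:15–12:45.
Latest start in the last window 12:15–12:45 is 12:45 − 30 min = 12:15.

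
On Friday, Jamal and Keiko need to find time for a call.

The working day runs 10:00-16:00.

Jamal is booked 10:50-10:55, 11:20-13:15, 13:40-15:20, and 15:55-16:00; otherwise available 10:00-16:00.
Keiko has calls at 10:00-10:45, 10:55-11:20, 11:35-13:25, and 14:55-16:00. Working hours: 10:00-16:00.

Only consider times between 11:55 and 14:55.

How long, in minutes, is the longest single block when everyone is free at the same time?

15 minutes

Jamal free within 10:00–16:00: 10:00–10:50, 10:55–11:20, 13:15–13:40, 15:20–15:55.
Keiko free within 10:00–16:00: 10:45–10:55, 11:20–11:35, 13:25–14:55.
Jamal ∩ Keiko: 10:45–10:50, 13:25–13:40.
Restricted to 11:55–14:55: 13:25–13:40.
Single common window of 15 minutes.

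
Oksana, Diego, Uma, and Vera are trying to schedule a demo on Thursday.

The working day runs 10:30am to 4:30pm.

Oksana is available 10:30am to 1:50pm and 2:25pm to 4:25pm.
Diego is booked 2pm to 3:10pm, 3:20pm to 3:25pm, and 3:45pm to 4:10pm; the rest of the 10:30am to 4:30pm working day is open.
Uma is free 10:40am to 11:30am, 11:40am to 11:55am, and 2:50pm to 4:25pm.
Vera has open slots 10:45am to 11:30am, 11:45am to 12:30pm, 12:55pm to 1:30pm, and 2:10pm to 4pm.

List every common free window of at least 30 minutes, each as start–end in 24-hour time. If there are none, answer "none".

Diego free within 10:30–16:30: 10:30–14:00, 15:10–15:20, 15:25–15:45, 16:10–16:30.
Oksana ∩ Diego: 10:30–13:50, 15:10–15:20, 15:25–15:45, 16:10–16:25.
Oksana ∩ Diego ∩ Uma: 10:40–11:30, 11:40–11:55, 15:10–15:20, 15:25–15:45, 16:10–16:25.
Oksana ∩ Diego ∩ Uma ∩ Vera: 10:45–11:30, 11:45–11:55, 15:10–15:20, 15:25–15:45.
Windows ≥ 30 min: 10:45–11:30.

10:45–11:30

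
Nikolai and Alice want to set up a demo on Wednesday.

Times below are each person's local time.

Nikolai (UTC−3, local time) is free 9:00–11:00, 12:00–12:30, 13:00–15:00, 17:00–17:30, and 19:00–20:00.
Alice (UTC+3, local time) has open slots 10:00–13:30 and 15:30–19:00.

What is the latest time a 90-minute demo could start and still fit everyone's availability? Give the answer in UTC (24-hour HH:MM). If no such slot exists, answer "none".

Nikolai → UTC: 12:00–14:00, 15:00–15:30, 16:00–18:00, 20:00–20:30, 22:00–23:00.
Alice → UTC: 07:00–10:30, 12:30–16:00.
Nikolai ∩ Alice: 12:30–14:00, 15:00–15:30.
Windows ≥ 90 min: 12:30–14:00.
Latest start in the last window 12:30–14:00 is 14:00 − 90 min = 12:30.

12:30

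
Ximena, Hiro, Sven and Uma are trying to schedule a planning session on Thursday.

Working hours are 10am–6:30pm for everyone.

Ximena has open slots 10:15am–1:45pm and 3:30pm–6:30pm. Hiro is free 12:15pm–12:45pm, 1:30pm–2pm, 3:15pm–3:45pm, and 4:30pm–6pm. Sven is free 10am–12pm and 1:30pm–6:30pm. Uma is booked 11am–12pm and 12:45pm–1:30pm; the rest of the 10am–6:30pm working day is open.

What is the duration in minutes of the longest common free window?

90 minutes

Uma free within 10:00–18:30: 10:00–11:00, 12:00–12:45, 13:30–18:30.
Ximena ∩ Hiro: 12:15–12:45, 13:30–13:45, 15:30–15:45, 16:30–18:00.
Ximena ∩ Hiro ∩ Sven: 13:30–13:45, 15:30–15:45, 16:30–18:00.
Ximena ∩ Hiro ∩ Sven ∩ Uma: 13:30–13:45, 15:30–15:45, 16:30–18:00.
Common window lengths: 15, 15, 90 min; longest is 90.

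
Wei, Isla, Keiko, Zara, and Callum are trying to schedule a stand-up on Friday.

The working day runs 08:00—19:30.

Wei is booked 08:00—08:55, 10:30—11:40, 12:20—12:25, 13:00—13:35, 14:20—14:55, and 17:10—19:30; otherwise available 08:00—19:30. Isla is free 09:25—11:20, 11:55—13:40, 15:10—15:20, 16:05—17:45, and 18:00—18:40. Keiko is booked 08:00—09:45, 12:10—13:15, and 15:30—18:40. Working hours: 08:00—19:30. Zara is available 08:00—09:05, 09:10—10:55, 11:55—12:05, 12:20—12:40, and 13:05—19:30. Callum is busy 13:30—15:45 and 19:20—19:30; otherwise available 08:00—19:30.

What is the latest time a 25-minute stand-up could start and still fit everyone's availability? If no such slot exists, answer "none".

Wei free within 08:00–19:30: 08:55–10:30, 11:40–12:20, 12:25–13:00, 13:35–14:20, 14:55–17:10.
Keiko free within 08:00–19:30: 09:45–12:10, 13:15–15:30, 18:40–19:30.
Callum free within 08:00–19:30: 08:00–13:30, 15:45–19:20.
Wei ∩ Isla: 09:25–10:30, 11:55–12:20, 12:25–13:00, 13:35–13:40, 15:10–15:20, 16:05–17:10.
Wei ∩ Isla ∩ Keiko: 09:45–10:30, 11:55–12:10, 13:35–13:40, 15:10–15:20.
Wei ∩ Isla ∩ Keiko ∩ Zara: 09:45–10:30, 11:55–12:05, 13:35–13:40, 15:10–15:20.
Wei ∩ Isla ∩ Keiko ∩ Zara ∩ Callum: 09:45–10:30, 11:55–12:05.
Windows ≥ 25 min: 09:45–10:30.
Latest start in the last window 09:45–10:30 is 10:30 − 25 min = 10:05.

10:05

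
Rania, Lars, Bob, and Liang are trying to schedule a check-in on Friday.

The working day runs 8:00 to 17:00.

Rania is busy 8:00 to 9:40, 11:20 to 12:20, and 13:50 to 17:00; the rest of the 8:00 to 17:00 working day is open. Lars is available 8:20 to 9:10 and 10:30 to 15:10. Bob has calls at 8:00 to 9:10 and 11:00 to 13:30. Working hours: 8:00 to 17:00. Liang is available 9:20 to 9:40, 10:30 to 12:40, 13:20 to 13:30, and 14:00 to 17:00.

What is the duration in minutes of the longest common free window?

Rania free within 08:00–17:00: 09:40–11:20, 12:20–13:50.
Bob free within 08:00–17:00: 09:10–11:00, 13:30–17:00.
Rania ∩ Lars: 10:30–11:20, 12:20–13:50.
Rania ∩ Lars ∩ Bob: 10:30–11:00, 13:30–13:50.
Rania ∩ Lars ∩ Bob ∩ Liang: 10:30–11:00.
Single common window of 30 minutes.

30 minutes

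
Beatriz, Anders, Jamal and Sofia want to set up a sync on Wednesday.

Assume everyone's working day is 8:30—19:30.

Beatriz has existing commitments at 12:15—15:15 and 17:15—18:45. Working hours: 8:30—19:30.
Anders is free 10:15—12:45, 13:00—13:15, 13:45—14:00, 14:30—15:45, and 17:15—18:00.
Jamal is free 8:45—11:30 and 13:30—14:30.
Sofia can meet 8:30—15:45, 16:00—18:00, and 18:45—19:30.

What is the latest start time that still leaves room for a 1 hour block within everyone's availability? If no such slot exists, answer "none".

10:30

Beatriz free within 08:30–19:30: 08:30–12:15, 15:15–17:15, 18:45–19:30.
Beatriz ∩ Anders: 10:15–12:15, 15:15–15:45.
Beatriz ∩ Anders ∩ Jamal: 10:15–11:30.
Beatriz ∩ Anders ∩ Jamal ∩ Sofia: 10:15–11:30.
Windows ≥ 60 min: 10:15–11:30.
Latest start in the last window 10:15–11:30 is 11:30 − 60 min = 10:30.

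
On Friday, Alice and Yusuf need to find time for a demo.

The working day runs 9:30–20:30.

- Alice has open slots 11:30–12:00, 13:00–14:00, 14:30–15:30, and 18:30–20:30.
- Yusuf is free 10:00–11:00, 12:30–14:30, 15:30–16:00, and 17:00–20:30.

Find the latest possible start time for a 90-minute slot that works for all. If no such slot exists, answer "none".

Alice ∩ Yusuf: 13:00–14:00, 18:30–20:30.
Windows ≥ 90 min: 18:30–20:30.
Latest start in the last window 18:30–20:30 is 20:30 − 90 min = 19:00.

19:00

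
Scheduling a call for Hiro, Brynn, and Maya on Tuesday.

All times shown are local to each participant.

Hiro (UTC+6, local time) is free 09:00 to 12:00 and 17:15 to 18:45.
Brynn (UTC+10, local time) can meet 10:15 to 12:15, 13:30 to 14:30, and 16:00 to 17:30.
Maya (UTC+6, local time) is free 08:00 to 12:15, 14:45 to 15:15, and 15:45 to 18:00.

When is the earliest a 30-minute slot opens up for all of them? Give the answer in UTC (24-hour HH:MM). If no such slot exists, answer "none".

03:30

Hiro → UTC: 03:00–06:00, 11:15–12:45.
Brynn → UTC: 00:15–02:15, 03:30–04:30, 06:00–07:30.
Maya → UTC: 02:00–06:15, 08:45–09:15, 09:45–12:00.
Hiro ∩ Brynn: 03:30–04:30.
Hiro ∩ Brynn ∩ Maya: 03:30–04:30.
Windows ≥ 30 min: 03:30–04:30.
Earliest such window starts at 03:30.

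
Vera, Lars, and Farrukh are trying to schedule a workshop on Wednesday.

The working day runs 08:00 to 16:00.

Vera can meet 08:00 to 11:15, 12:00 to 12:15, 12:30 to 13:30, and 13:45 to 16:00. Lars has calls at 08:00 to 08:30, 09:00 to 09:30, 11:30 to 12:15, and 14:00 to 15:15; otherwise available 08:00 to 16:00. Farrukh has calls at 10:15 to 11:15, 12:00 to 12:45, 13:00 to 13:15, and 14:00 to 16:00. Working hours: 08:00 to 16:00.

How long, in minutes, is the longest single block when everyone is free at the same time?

Lars free within 08:00–16:00: 08:30–09:00, 09:30–11:30, 12:15–14:00, 15:15–16:00.
Farrukh free within 08:00–16:00: 08:00–10:15, 11:15–12:00, 12:45–13:00, 13:15–14:00.
Vera ∩ Lars: 08:30–09:00, 09:30–11:15, 12:30–13:30, 13:45–14:00, 15:15–16:00.
Vera ∩ Lars ∩ Farrukh: 08:30–09:00, 09:30–10:15, 12:45–13:00, 13:15–13:30, 13:45–14:00.
Common window lengths: 30, 45, 15, 15, 15 min; longest is 45.

45 minutes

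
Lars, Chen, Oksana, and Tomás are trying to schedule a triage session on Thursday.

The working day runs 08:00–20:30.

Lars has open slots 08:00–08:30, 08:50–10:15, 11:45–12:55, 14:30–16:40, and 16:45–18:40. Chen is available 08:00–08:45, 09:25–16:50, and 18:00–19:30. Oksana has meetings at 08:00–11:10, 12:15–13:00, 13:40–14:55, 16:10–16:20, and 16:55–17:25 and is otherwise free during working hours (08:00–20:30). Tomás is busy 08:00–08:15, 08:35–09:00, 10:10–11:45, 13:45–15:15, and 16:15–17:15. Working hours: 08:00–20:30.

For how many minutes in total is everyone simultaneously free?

Oksana free within 08:00–20:30: 11:10–12:15, 13:00–13:40, 14:55–16:10, 16:20–16:55, 17:25–20:30.
Tomás free within 08:00–20:30: 08:15–08:35, 09:00–10:10, 11:45–13:45, 15:15–16:15, 17:15–20:30.
Lars ∩ Chen: 08:00–08:30, 09:25–10:15, 11:45–12:55, 14:30–16:40, 16:45–16:50, 18:00–18:40.
Lars ∩ Chen ∩ Oksana: 11:45–12:15, 14:55–16:10, 16:20–16:40, 16:45–16:50, 18:00–18:40.
Lars ∩ Chen ∩ Oksana ∩ Tomás: 11:45–12:15, 15:15–16:10, 18:00–18:40.
Total common minutes: 30 + 55 + 40 = 125.

125 minutes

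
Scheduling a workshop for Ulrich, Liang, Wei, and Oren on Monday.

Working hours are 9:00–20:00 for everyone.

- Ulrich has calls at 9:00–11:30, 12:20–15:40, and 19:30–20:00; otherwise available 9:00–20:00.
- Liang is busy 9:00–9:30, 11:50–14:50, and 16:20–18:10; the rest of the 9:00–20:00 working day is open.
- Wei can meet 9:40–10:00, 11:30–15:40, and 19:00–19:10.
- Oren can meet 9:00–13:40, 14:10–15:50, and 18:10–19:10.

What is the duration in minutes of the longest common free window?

Ulrich free within 09:00–20:00: 11:30–12:20, 15:40–19:30.
Liang free within 09:00–20:00: 09:30–11:50, 14:50–16:20, 18:10–20:00.
Ulrich ∩ Liang: 11:30–11:50, 15:40–16:20, 18:10–19:30.
Ulrich ∩ Liang ∩ Wei: 11:30–11:50, 19:00–19:10.
Ulrich ∩ Liang ∩ Wei ∩ Oren: 11:30–11:50, 19:00–19:10.
Common window lengths: 20, 10 min; longest is 20.

20 minutes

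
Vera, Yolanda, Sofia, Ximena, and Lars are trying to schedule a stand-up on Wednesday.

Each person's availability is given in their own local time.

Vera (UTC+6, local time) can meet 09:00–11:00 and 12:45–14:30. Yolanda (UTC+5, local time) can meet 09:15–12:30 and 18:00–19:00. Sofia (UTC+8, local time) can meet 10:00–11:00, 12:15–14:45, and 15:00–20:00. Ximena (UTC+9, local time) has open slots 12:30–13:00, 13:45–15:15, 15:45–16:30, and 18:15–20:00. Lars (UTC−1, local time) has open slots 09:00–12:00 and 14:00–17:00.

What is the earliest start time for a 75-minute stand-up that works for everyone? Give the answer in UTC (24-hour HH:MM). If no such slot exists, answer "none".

none

Vera → UTC: 03:00–05:00, 06:45–08:30.
Yolanda → UTC: 04:15–07:30, 13:00–14:00.
Sofia → UTC: 02:00–03:00, 04:15–06:45, 07:00–12:00.
Ximena → UTC: 03:30–04:00, 04:45–06:15, 06:45–07:30, 09:15–11:00.
Lars → UTC: 10:00–13:00, 15:00–18:00.
Vera ∩ Yolanda: 04:15–05:00, 06:45–07:30.
Vera ∩ Yolanda ∩ Sofia: 04:15–05:00, 07:00–07:30.
Vera ∩ Yolanda ∩ Sofia ∩ Ximena: 04:45–05:00, 07:00–07:30.
Vera ∩ Yolanda ∩ Sofia ∩ Ximena ∩ Lars: (none).
Windows ≥ 75 min: (none).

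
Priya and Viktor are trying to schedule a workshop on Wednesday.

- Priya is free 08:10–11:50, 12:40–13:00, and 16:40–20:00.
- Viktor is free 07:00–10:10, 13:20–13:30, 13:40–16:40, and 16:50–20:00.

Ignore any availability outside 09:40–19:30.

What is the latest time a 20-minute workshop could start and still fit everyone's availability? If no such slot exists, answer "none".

Priya ∩ Viktor: 08:10–10:10, 16:50–20:00.
Restricted to 09:40–19:30: 09:40–10:10, 16:50–19:30.
Windows ≥ 20 min: 09:40–10:10, 16:50–19:30.
Latest start in the last window 16:50–19:30 is 19:30 − 20 min = 19:10.

19:10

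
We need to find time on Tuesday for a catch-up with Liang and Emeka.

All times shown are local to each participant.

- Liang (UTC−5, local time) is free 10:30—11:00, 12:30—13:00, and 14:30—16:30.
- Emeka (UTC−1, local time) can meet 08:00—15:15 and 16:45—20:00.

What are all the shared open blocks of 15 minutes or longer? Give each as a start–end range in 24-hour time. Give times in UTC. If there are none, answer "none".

Liang → UTC: 15:30–16:00, 17:30–18:00, 19:30–21:30.
Emeka → UTC: 09:00–16:15, 17:45–21:00.
Liang ∩ Emeka: 15:30–16:00, 17:45–18:00, 19:30–21:00.
Windows ≥ 15 min: 15:30–16:00, 17:45–18:00, 19:30–21:00.

15:30–16:00, 17:45–18:00, 19:30–21:00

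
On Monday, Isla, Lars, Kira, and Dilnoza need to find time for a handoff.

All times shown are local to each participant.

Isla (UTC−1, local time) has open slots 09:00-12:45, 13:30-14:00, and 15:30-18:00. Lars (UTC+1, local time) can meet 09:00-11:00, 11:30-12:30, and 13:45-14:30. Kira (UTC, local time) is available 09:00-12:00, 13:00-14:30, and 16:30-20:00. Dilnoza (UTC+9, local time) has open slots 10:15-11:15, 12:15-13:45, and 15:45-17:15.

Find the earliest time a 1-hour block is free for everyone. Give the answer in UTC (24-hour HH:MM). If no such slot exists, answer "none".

none

Isla → UTC: 10:00–13:45, 14:30–15:00, 16:30–19:00.
Lars → UTC: 08:00–10:00, 10:30–11:30, 12:45–13:30.
Kira → UTC: 09:00–12:00, 13:00–14:30, 16:30–20:00.
Dilnoza → UTC: 01:15–02:15, 03:15–04:45, 06:45–08:15.
Isla ∩ Lars: 10:30–11:30, 12:45–13:30.
Isla ∩ Lars ∩ Kira: 10:30–11:30, 13:00–13:30.
Isla ∩ Lars ∩ Kira ∩ Dilnoza: (none).
Windows ≥ 60 min: (none).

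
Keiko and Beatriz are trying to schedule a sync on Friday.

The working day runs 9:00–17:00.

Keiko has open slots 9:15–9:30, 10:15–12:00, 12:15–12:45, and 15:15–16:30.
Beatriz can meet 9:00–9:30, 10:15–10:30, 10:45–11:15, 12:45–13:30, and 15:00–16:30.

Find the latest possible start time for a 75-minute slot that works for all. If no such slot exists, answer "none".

15:15

Keiko ∩ Beatriz: 09:15–09:30, 10:15–10:30, 10:45–11:15, 15:15–16:30.
Windows ≥ 75 min: 15:15–16:30.
Latest start in the last window 15:15–16:30 is 16:30 − 75 min = 15:15.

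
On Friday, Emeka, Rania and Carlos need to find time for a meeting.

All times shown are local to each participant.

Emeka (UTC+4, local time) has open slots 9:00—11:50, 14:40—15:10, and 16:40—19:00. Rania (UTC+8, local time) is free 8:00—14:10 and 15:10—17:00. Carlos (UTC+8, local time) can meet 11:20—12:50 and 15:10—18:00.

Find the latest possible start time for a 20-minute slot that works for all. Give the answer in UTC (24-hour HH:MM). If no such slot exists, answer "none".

Emeka → UTC: 05:00–07:50, 10:40–11:10, 12:40–15:00.
Rania → UTC: 00:00–06:10, 07:10–09:00.
Carlos → UTC: 03:20–04:50, 07:10–10:00.
Emeka ∩ Rania: 05:00–06:10, 07:10–07:50.
Emeka ∩ Rania ∩ Carlos: 07:10–07:50.
Windows ≥ 20 min: 07:10–07:50.
Latest start in the last window 07:10–07:50 is 07:50 − 20 min = 07:30.

07:30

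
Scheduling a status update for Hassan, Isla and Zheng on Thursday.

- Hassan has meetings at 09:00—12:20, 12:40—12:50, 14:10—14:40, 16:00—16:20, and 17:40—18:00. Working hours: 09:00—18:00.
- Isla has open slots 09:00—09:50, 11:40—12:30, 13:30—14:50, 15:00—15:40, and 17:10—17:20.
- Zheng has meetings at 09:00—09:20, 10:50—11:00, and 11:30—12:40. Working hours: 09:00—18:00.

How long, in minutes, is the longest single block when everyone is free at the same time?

40 minutes

Hassan free within 09:00–18:00: 12:20–12:40, 12:50–14:10, 14:40–16:00, 16:20–17:40.
Zheng free within 09:00–18:00: 09:20–10:50, 11:00–11:30, 12:40–18:00.
Hassan ∩ Isla: 12:20–12:30, 13:30–14:10, 14:40–14:50, 15:00–15:40, 17:10–17:20.
Hassan ∩ Isla ∩ Zheng: 13:30–14:10, 14:40–14:50, 15:00–15:40, 17:10–17:20.
Common window lengths: 40, 10, 40, 10 min; longest is 40.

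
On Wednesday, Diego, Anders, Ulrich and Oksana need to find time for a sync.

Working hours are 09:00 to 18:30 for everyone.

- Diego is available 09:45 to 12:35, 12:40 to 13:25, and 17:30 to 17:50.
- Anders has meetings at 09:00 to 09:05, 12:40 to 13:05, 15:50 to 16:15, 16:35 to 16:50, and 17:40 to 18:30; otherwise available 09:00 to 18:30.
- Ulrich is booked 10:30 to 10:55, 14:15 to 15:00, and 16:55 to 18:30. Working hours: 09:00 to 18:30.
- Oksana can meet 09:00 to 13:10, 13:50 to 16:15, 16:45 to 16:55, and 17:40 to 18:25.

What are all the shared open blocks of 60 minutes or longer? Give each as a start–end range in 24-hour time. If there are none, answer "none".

Anders free within 09:00–18:30: 09:05–12:40, 13:05–15:50, 16:15–16:35, 16:50–17:40.
Ulrich free within 09:00–18:30: 09:00–10:30, 10:55–14:15, 15:00–16:55.
Diego ∩ Anders: 09:45–12:35, 13:05–13:25, 17:30–17:40.
Diego ∩ Anders ∩ Ulrich: 09:45–10:30, 10:55–12:35, 13:05–13:25.
Diego ∩ Anders ∩ Ulrich ∩ Oksana: 09:45–10:30, 10:55–12:35, 13:05–13:10.
Windows ≥ 60 min: 10:55–12:35.

10:55–12:35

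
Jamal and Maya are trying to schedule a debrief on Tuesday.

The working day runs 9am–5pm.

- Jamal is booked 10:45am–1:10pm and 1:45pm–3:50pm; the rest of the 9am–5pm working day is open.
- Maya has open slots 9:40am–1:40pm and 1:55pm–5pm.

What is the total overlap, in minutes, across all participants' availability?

165 minutes

Jamal free within 09:00–17:00: 09:00–10:45, 13:10–13:45, 15:50–17:00.
Jamal ∩ Maya: 09:40–10:45, 13:10–13:40, 15:50–17:00.
Total common minutes: 65 + 30 + 70 = 165.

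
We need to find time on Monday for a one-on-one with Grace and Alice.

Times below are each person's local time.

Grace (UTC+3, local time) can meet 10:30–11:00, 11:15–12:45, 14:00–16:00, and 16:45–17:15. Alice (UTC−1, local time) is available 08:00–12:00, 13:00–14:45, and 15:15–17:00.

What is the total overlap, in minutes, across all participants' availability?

180 minutes

Grace → UTC: 07:30–08:00, 08:15–09:45, 11:00–13:00, 13:45–14:15.
Alice → UTC: 09:00–13:00, 14:00–15:45, 16:15–18:00.
Grace ∩ Alice: 09:00–09:45, 11:00–13:00, 14:00–14:15.
Total common minutes: 45 + 120 + 15 = 180.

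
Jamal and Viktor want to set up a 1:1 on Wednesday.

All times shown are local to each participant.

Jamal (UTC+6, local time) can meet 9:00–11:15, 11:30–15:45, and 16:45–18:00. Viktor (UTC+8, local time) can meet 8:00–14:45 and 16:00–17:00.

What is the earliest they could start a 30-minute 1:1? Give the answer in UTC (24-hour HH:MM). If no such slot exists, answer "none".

Jamal → UTC: 03:00–05:15, 05:30–09:45, 10:45–12:00.
Viktor → UTC: 00:00–06:45, 08:00–09:00.
Jamal ∩ Viktor: 03:00–05:15, 05:30–06:45, 08:00–09:00.
Windows ≥ 30 min: 03:00–05:15, 05:30–06:45, 08:00–09:00.
Earliest such window starts at 03:00.

03:00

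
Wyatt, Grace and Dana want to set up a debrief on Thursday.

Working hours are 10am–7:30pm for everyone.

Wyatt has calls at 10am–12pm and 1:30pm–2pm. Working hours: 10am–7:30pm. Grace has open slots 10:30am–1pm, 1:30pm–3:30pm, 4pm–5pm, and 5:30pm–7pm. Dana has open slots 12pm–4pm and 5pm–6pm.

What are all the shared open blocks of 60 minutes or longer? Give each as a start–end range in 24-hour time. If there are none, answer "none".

12:00–13:00, 14:00–15:30

Wyatt free within 10:00–19:30: 12:00–13:30, 14:00–19:30.
Wyatt ∩ Grace: 12:00–13:00, 14:00–15:30, 16:00–17:00, 17:30–19:00.
Wyatt ∩ Grace ∩ Dana: 12:00–13:00, 14:00–15:30, 17:30–18:00.
Windows ≥ 60 min: 12:00–13:00, 14:00–15:30.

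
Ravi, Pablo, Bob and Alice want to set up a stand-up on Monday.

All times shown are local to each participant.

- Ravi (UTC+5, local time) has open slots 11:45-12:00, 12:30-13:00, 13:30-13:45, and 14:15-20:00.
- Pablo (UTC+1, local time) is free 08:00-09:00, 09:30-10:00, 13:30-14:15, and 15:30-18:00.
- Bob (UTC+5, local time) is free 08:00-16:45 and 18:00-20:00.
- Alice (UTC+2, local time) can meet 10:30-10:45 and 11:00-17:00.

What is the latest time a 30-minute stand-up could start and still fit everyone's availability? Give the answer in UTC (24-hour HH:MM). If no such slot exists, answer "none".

14:30

Ravi → UTC: 06:45–07:00, 07:30–08:00, 08:30–08:45, 09:15–15:00.
Pablo → UTC: 07:00–08:00, 08:30–09:00, 12:30–13:15, 14:30–17:00.
Bob → UTC: 03:00–11:45, 13:00–15:00.
Alice → UTC: 08:30–08:45, 09:00–15:00.
Ravi ∩ Pablo: 07:30–08:00, 08:30–08:45, 12:30–13:15, 14:30–15:00.
Ravi ∩ Pablo ∩ Bob: 07:30–08:00, 08:30–08:45, 13:00–13:15, 14:30–15:00.
Ravi ∩ Pablo ∩ Bob ∩ Alice: 08:30–08:45, 13:00–13:15, 14:30–15:00.
Windows ≥ 30 min: 14:30–15:00.
Latest start in the last window 14:30–15:00 is 15:00 − 30 min = 14:30.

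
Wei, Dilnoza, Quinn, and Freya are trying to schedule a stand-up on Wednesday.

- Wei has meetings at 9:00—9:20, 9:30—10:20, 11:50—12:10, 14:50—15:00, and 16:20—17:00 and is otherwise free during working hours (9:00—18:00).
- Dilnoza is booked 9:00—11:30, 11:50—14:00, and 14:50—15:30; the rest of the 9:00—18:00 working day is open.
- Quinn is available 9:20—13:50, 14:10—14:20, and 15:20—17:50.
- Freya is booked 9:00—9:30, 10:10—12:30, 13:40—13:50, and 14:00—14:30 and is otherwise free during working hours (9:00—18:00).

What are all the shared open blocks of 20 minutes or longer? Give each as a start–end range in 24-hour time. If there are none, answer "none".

Wei free within 09:00–18:00: 09:20–09:30, 10:20–11:50, 12:10–14:50, 15:00–16:20, 17:00–18:00.
Dilnoza free within 09:00–18:00: 11:30–11:50, 14:00–14:50, 15:30–18:00.
Freya free within 09:00–18:00: 09:30–10:10, 12:30–13:40, 13:50–14:00, 14:30–18:00.
Wei ∩ Dilnoza: 11:30–11:50, 14:00–14:50, 15:30–16:20, 17:00–18:00.
Wei ∩ Dilnoza ∩ Quinn: 11:30–11:50, 14:10–14:20, 15:30–16:20, 17:00–17:50.
Wei ∩ Dilnoza ∩ Quinn ∩ Freya: 15:30–16:20, 17:00–17:50.
Windows ≥ 20 min: 15:30–16:20, 17:00–17:50.

15:30–16:20, 17:00–17:50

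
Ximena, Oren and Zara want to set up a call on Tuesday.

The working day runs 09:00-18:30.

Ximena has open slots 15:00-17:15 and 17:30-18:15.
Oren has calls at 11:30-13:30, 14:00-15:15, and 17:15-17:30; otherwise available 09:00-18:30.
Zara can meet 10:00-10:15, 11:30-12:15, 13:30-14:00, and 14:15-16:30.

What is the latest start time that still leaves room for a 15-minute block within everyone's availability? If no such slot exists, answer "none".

Oren free within 09:00–18:30: 09:00–11:30, 13:30–14:00, 15:15–17:15, 17:30–18:30.
Ximena ∩ Oren: 15:15–17:15, 17:30–18:15.
Ximena ∩ Oren ∩ Zara: 15:15–16:30.
Windows ≥ 15 min: 15:15–16:30.
Latest start in the last window 15:15–16:30 is 16:30 − 15 min = 16:15.

16:15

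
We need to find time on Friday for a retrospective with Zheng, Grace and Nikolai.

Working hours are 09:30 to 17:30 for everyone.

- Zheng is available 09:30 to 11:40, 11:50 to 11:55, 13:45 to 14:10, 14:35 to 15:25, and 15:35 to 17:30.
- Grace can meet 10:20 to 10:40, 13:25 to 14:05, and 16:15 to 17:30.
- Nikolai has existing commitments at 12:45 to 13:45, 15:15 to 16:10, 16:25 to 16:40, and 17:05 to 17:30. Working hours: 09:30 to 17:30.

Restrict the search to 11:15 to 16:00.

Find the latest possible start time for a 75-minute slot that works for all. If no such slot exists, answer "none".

Nikolai free within 09:30–17:30: 09:30–12:45, 13:45–15:15, 16:10–16:25, 16:40–17:05.
Zheng ∩ Grace: 10:20–10:40, 13:45–14:05, 16:15–17:30.
Zheng ∩ Grace ∩ Nikolai: 10:20–10:40, 13:45–14:05, 16:15–16:25, 16:40–17:05.
Restricted to 11:15–16:00: 13:45–14:05.
Windows ≥ 75 min: (none).

none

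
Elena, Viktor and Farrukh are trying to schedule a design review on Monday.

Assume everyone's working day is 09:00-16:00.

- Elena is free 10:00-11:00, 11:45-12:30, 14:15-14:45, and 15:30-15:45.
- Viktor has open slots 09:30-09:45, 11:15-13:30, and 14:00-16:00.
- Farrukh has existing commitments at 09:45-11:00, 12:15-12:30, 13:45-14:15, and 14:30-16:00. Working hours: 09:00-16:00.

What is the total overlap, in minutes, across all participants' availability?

45 minutes

Farrukh free within 09:00–16:00: 09:00–09:45, 11:00–12:15, 12:30–13:45, 14:15–14:30.
Elena ∩ Viktor: 11:45–12:30, 14:15–14:45, 15:30–15:45.
Elena ∩ Viktor ∩ Farrukh: 11:45–12:15, 14:15–14:30.
Total common minutes: 30 + 15 = 45.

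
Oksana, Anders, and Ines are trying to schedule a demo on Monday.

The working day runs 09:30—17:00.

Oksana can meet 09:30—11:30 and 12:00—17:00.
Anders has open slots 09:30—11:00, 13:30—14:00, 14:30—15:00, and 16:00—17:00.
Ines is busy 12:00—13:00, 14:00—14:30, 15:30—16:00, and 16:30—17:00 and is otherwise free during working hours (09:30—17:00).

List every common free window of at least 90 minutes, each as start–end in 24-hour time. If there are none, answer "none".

09:30–11:00

Ines free within 09:30–17:00: 09:30–12:00, 13:00–14:00, 14:30–15:30, 16:00–16:30.
Oksana ∩ Anders: 09:30–11:00, 13:30–14:00, 14:30–15:00, 16:00–17:00.
Oksana ∩ Anders ∩ Ines: 09:30–11:00, 13:30–14:00, 14:30–15:00, 16:00–16:30.
Windows ≥ 90 min: 09:30–11:00.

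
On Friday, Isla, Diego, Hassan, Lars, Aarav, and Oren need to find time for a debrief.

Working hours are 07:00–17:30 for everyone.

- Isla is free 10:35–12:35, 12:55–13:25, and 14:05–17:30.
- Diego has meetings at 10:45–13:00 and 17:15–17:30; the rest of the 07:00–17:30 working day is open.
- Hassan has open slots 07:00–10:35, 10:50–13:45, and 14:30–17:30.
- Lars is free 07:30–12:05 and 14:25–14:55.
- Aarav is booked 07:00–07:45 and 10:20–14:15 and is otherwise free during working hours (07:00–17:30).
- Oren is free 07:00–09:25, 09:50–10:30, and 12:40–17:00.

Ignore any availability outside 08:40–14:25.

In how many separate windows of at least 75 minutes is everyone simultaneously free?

0

Diego free within 07:00–17:30: 07:00–10:45, 13:00–17:15.
Aarav free within 07:00–17:30: 07:45–10:20, 14:15–17:30.
Isla ∩ Diego: 10:35–10:45, 13:00–13:25, 14:05–17:15.
Isla ∩ Diego ∩ Hassan: 13:00–13:25, 14:30–17:15.
Isla ∩ Diego ∩ Hassan ∩ Lars: 14:30–14:55.
Isla ∩ Diego ∩ Hassan ∩ Lars ∩ Aarav: 14:30–14:55.
Isla ∩ Diego ∩ Hassan ∩ Lars ∩ Aarav ∩ Oren: 14:30–14:55.
Restricted to 08:40–14:25: (none).
Windows ≥ 75 min: (none).
That's 0 windows.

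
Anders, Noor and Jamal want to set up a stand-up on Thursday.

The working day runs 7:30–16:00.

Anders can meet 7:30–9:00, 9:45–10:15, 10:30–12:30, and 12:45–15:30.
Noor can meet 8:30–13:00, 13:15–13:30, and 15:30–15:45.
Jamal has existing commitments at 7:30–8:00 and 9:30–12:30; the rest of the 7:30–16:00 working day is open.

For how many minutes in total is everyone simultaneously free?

60 minutes

Jamal free within 07:30–16:00: 08:00–09:30, 12:30–16:00.
Anders ∩ Noor: 08:30–09:00, 09:45–10:15, 10:30–12:30, 12:45–13:00, 13:15–13:30.
Anders ∩ Noor ∩ Jamal: 08:30–09:00, 12:45–13:00, 13:15–13:30.
Total common minutes: 30 + 15 + 15 = 60.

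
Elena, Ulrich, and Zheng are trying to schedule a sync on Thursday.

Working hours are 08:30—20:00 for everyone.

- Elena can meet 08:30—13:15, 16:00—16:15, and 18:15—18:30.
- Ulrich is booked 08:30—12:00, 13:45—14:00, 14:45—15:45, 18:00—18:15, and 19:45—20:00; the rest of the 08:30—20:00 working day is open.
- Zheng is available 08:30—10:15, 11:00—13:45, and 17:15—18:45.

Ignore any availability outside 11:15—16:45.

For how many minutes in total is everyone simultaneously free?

Ulrich free within 08:30–20:00: 12:00–13:45, 14:00–14:45, 15:45–18:00, 18:15–19:45.
Elena ∩ Ulrich: 12:00–13:15, 16:00–16:15, 18:15–18:30.
Elena ∩ Ulrich ∩ Zheng: 12:00–13:15, 18:15–18:30.
Restricted to 11:15–16:45: 12:00–13:15.
Total common minutes: 75.

75 minutes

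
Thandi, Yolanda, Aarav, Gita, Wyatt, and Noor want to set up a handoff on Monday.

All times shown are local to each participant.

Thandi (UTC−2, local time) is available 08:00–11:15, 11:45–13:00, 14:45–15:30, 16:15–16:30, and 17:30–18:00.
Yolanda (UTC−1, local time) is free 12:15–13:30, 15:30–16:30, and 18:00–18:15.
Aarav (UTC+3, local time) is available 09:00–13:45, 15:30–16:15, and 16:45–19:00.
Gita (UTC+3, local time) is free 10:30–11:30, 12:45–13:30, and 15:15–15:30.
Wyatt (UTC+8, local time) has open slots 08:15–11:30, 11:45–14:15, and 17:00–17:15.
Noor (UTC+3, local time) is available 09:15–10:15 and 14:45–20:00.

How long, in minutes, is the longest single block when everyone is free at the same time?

0 minutes

Thandi → UTC: 10:00–13:15, 13:45–15:00, 16:45–17:30, 18:15–18:30, 19:30–20:00.
Yolanda → UTC: 13:15–14:30, 16:30–17:30, 19:00–19:15.
Aarav → UTC: 06:00–10:45, 12:30–13:15, 13:45–16:00.
Gita → UTC: 07:30–08:30, 09:45–10:30, 12:15–12:30.
Wyatt → UTC: 00:15–03:30, 03:45–06:15, 09:00–09:15.
Noor → UTC: 06:15–07:15, 11:45–17:00.
Thandi ∩ Yolanda: 13:45–14:30, 16:45–17:30.
Thandi ∩ Yolanda ∩ Aarav: 13:45–14:30.
Thandi ∩ Yolanda ∩ Aarav ∩ Gita: (none).
Thandi ∩ Yolanda ∩ Aarav ∩ Gita ∩ Wyatt: (none).
Thandi ∩ Yolanda ∩ Aarav ∩ Gita ∩ Wyatt ∩ Noor: (none).
No common window.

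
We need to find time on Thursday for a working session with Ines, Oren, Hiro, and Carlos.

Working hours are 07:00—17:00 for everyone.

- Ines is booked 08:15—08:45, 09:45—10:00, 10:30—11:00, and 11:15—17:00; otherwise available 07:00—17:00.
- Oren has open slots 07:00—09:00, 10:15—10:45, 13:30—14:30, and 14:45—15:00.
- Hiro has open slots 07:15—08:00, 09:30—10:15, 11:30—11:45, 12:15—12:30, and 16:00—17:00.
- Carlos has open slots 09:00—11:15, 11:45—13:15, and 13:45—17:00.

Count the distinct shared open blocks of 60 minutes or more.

0

Ines free within 07:00–17:00: 07:00–08:15, 08:45–09:45, 10:00–10:30, 11:00–11:15.
Ines ∩ Oren: 07:00–08:15, 08:45–09:00, 10:15–10:30.
Ines ∩ Oren ∩ Hiro: 07:15–08:00.
Ines ∩ Oren ∩ Hiro ∩ Carlos: (none).
Windows ≥ 60 min: (none).
That's 0 windows.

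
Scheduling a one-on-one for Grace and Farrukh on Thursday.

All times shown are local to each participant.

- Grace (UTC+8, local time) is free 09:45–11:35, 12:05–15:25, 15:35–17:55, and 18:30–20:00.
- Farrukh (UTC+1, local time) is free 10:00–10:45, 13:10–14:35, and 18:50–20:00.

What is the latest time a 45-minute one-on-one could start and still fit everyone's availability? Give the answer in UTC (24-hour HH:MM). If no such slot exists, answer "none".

Grace → UTC: 01:45–03:35, 04:05–07:25, 07:35–09:55, 10:30–12:00.
Farrukh → UTC: 09:00–09:45, 12:10–13:35, 17:50–19:00.
Grace ∩ Farrukh: 09:00–09:45.
Windows ≥ 45 min: 09:00–09:45.
Latest start in the last window 09:00–09:45 is 09:45 − 45 min = 09:00.

09:00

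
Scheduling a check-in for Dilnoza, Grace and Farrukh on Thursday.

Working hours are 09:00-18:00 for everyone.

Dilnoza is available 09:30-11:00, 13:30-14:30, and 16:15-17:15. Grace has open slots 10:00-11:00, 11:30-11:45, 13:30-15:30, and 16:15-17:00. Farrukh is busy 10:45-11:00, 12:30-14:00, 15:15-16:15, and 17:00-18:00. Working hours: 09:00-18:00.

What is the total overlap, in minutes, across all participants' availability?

120 minutes

Farrukh free within 09:00–18:00: 09:00–10:45, 11:00–12:30, 14:00–15:15, 16:15–17:00.
Dilnoza ∩ Grace: 10:00–11:00, 13:30–14:30, 16:15–17:00.
Dilnoza ∩ Grace ∩ Farrukh: 10:00–10:45, 14:00–14:30, 16:15–17:00.
Total common minutes: 45 + 30 + 45 = 120.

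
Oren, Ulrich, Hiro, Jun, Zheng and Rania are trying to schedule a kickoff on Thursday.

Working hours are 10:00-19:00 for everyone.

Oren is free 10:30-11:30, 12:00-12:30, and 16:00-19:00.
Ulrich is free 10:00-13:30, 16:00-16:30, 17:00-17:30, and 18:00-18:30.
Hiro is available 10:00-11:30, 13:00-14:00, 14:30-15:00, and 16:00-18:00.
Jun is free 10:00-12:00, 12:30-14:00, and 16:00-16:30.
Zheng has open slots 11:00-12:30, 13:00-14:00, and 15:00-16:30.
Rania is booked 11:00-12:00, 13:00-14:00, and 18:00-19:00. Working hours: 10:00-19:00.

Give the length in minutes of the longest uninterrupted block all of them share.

30 minutes

Rania free within 10:00–19:00: 10:00–11:00, 12:00–13:00, 14:00–18:00.
Oren ∩ Ulrich: 10:30–11:30, 12:00–12:30, 16:00–16:30, 17:00–17:30, 18:00–18:30.
Oren ∩ Ulrich ∩ Hiro: 10:30–11:30, 16:00–16:30, 17:00–17:30.
Oren ∩ Ulrich ∩ Hiro ∩ Jun: 10:30–11:30, 16:00–16:30.
Oren ∩ Ulrich ∩ Hiro ∩ Jun ∩ Zheng: 11:00–11:30, 16:00–16:30.
Oren ∩ Ulrich ∩ Hiro ∩ Jun ∩ Zheng ∩ Rania: 16:00–16:30.
Single common window of 30 minutes.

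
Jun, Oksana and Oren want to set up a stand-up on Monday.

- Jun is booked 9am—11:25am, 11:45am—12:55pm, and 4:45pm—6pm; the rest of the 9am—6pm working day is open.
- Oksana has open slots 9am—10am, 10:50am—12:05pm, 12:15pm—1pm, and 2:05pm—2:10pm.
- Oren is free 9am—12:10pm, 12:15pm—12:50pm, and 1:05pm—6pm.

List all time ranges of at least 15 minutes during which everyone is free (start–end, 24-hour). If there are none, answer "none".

11:25–11:45

Jun free within 09:00–18:00: 11:25–11:45, 12:55–16:45.
Jun ∩ Oksana: 11:25–11:45, 12:55–13:00, 14:05–14:10.
Jun ∩ Oksana ∩ Oren: 11:25–11:45, 14:05–14:10.
Windows ≥ 15 min: 11:25–11:45.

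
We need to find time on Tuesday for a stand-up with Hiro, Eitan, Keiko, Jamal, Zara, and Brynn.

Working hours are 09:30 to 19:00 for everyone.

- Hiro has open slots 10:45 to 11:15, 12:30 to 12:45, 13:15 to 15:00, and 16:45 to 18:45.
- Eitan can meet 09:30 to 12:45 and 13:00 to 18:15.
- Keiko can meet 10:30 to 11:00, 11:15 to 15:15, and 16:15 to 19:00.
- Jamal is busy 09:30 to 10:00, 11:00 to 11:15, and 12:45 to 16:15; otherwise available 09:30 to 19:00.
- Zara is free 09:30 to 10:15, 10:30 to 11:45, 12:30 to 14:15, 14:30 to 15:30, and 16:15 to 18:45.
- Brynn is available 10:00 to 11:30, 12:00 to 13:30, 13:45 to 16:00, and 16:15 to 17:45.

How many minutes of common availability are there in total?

90 minutes

Jamal free within 09:30–19:00: 10:00–11:00, 11:15–12:45, 16:15–19:00.
Hiro ∩ Eitan: 10:45–11:15, 12:30–12:45, 13:15–15:00, 16:45–18:15.
Hiro ∩ Eitan ∩ Keiko: 10:45–11:00, 12:30–12:45, 13:15–15:00, 16:45–18:15.
Hiro ∩ Eitan ∩ Keiko ∩ Jamal: 10:45–11:00, 12:30–12:45, 16:45–18:15.
Hiro ∩ Eitan ∩ Keiko ∩ Jamal ∩ Zara: 10:45–11:00, 12:30–12:45, 16:45–18:15.
Hiro ∩ Eitan ∩ Keiko ∩ Jamal ∩ Zara ∩ Brynn: 10:45–11:00, 12:30–12:45, 16:45–17:45.
Total common minutes: 15 + 15 + 60 = 90.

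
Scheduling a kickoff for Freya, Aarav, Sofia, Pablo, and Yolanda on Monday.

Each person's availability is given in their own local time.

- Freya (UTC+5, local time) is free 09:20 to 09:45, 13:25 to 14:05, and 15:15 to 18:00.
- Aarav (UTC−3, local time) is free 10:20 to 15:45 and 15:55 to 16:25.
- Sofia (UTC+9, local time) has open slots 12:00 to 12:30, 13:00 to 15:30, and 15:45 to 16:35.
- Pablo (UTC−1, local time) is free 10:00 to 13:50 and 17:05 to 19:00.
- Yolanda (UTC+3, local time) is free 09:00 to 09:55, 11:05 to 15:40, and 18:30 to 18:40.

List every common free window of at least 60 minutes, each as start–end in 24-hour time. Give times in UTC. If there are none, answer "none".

none

Freya → UTC: 04:20–04:45, 08:25–09:05, 10:15–13:00.
Aarav → UTC: 13:20–18:45, 18:55–19:25.
Sofia → UTC: 03:00–03:30, 04:00–06:30, 06:45–07:35.
Pablo → UTC: 11:00–14:50, 18:05–20:00.
Yolanda → UTC: 06:00–06:55, 08:05–12:40, 15:30–15:40.
Freya ∩ Aarav: (none).
Freya ∩ Aarav ∩ Sofia: (none).
Freya ∩ Aarav ∩ Sofia ∩ Pablo: (none).
Freya ∩ Aarav ∩ Sofia ∩ Pablo ∩ Yolanda: (none).
Windows ≥ 60 min: (none).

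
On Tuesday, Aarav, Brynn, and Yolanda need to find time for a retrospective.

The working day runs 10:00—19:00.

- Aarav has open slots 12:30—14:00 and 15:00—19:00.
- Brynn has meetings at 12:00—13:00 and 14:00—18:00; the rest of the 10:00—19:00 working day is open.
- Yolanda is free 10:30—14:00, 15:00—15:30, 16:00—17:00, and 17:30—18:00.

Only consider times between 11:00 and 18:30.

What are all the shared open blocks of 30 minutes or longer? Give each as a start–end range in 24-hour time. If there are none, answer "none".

Brynn free within 10:00–19:00: 10:00–12:00, 13:00–14:00, 18:00–19:00.
Aarav ∩ Brynn: 13:00–14:00, 18:00–19:00.
Aarav ∩ Brynn ∩ Yolanda: 13:00–14:00.
Restricted to 11:00–18:30: 13:00–14:00.
Windows ≥ 30 min: 13:00–14:00.

13:00–14:00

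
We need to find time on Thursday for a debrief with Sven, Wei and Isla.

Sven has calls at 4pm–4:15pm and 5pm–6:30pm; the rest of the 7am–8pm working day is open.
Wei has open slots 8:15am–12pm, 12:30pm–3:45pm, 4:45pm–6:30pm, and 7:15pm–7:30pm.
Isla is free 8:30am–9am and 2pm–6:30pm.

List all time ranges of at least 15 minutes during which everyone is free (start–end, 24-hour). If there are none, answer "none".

Sven free within 07:00–20:00: 07:00–16:00, 16:15–17:00, 18:30–20:00.
Sven ∩ Wei: 08:15–12:00, 12:30–15:45, 16:45–17:00, 19:15–19:30.
Sven ∩ Wei ∩ Isla: 08:30–09:00, 14:00–15:45, 16:45–17:00.
Windows ≥ 15 min: 08:30–09:00, 14:00–15:45, 16:45–17:00.

08:30–09:00, 14:00–15:45, 16:45–17:00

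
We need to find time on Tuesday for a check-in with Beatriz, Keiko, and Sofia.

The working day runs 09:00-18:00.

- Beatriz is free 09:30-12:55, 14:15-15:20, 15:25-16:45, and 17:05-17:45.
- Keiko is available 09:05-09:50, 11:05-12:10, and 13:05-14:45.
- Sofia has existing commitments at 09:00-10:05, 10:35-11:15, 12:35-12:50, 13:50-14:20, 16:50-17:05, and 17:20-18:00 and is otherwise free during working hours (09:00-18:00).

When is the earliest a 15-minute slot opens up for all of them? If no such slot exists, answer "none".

Sofia free within 09:00–18:00: 10:05–10:35, 11:15–12:35, 12:50–13:50, 14:20–16:50, 17:05–17:20.
Beatriz ∩ Keiko: 09:30–09:50, 11:05–12:10, 14:15–14:45.
Beatriz ∩ Keiko ∩ Sofia: 11:15–12:10, 14:20–14:45.
Windows ≥ 15 min: 11:15–12:10, 14:20–14:45.
Earliest such window starts at 11:15.

11:15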